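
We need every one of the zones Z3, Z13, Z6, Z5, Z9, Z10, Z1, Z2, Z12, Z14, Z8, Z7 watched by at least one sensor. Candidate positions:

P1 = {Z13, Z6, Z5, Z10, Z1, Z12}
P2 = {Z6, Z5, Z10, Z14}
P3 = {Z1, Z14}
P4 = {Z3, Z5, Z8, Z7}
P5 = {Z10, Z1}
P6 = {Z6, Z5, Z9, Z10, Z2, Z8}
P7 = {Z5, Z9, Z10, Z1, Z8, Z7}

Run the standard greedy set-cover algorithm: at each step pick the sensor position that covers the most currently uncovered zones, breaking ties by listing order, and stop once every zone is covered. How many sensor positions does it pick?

4

Pick 1: P1 covers 6 new zones (Z13, Z6, Z5, Z10, Z1, Z12).
Pick 2: P4 covers 3 new zones (Z3, Z8, Z7).
Pick 3: P6 covers 2 new zones (Z9, Z2).
Pick 4: P2 covers 1 new zones (Z14).
Greedy uses 4 sensor positions.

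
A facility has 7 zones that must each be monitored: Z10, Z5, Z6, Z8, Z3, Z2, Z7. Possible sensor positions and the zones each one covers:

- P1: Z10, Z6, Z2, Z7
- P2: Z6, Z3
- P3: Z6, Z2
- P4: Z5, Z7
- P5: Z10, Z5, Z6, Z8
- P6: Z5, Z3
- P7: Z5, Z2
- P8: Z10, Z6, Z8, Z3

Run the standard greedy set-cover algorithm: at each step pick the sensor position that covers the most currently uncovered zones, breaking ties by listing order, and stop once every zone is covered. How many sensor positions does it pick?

3

Pick 1: P1 covers 4 new zones (Z10, Z6, Z2, Z7).
Pick 2: P5 covers 2 new zones (Z5, Z8).
Pick 3: P2 covers 1 new zones (Z3).
Greedy uses 3 sensor positions.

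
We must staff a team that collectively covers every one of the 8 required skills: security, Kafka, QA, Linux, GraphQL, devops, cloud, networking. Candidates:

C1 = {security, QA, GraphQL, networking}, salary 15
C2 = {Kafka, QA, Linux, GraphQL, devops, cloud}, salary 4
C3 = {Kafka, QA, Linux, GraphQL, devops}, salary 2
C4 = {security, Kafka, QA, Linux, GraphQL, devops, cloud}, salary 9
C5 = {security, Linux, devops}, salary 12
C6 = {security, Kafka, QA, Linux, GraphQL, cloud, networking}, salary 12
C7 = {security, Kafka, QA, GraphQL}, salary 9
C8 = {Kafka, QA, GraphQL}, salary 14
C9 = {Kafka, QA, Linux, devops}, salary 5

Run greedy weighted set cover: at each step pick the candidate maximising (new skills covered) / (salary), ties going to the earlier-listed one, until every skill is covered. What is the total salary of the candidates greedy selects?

18

Pick 1: C3 adds 5 new (Kafka, QA, Linux, GraphQL, devops) at salary 2 (ratio 5/2).
Pick 2: C2 adds 1 new (cloud) at salary 4 (ratio 1/4).
Pick 3: C6 adds 2 new (security, networking) at salary 12 (ratio 2/12).
Greedy total salary: 2 + 4 + 12 = 18. (The true optimum is 14, so greedy overshoots here.)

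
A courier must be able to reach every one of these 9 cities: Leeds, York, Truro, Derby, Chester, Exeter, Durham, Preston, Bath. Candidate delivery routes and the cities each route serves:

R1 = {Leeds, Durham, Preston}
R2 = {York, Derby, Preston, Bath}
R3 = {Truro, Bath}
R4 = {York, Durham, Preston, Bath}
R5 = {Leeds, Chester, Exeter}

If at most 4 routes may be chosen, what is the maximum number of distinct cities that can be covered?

9

Choosing R1, R2, R3, R5 covers {Leeds, York, Truro, Derby, Chester, Exeter, Durham, Preston, Bath} — 9 cities.
That is all 9 cities.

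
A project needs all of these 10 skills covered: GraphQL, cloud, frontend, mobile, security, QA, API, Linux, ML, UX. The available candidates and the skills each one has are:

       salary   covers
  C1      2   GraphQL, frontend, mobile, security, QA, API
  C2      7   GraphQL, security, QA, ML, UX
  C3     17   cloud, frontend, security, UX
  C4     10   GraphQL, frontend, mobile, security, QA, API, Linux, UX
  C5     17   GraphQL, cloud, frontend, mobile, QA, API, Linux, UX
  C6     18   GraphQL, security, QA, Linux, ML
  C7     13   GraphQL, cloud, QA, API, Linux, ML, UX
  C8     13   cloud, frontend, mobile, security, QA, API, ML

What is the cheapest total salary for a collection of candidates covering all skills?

15

C1, C7 cover every skill at salary 2 + 13 = 15.
Any cover uses at least 2 candidates; among all covering selections none totals below 15.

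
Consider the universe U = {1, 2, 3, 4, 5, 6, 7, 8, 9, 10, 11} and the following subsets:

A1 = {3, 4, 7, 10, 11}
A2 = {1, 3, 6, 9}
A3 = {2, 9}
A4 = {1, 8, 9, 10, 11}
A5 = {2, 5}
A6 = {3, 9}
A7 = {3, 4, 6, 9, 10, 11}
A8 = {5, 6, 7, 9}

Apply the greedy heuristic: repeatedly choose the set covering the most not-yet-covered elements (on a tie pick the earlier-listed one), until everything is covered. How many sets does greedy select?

Pick 1: A7 covers 6 new elements (3, 4, 6, 9, 10, 11).
Pick 2: A4 covers 2 new elements (1, 8).
Pick 3: A5 covers 2 new elements (2, 5).
Pick 4: A1 covers 1 new elements (7).
Greedy uses 4 sets.

4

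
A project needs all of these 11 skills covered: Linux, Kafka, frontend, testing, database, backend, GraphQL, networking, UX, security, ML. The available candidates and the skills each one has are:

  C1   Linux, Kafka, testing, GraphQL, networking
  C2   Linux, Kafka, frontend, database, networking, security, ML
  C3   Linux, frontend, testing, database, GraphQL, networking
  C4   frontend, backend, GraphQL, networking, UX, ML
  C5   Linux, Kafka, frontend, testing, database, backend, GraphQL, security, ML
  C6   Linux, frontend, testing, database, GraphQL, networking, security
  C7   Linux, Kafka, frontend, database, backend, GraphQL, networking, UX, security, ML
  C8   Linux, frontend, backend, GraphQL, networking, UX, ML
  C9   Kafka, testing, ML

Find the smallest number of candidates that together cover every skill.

C1, C7 together cover {Linux, Kafka, frontend, testing, database, backend, GraphQL, networking, UX, security, ML} — every skill.
No single candidate contains all 11 skills, so 2 is optimal.

2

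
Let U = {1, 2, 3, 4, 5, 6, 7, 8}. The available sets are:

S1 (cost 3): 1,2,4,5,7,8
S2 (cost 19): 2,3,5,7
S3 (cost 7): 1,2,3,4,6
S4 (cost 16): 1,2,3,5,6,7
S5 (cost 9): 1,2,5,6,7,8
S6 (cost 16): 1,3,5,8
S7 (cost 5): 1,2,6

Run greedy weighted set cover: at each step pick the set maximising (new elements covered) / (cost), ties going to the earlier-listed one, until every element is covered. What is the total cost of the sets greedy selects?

10

Pick 1: S1 adds 6 new (1, 2, 4, 5, 7, 8) at cost 3 (ratio 6/3).
Pick 2: S3 adds 2 new (3, 6) at cost 7 (ratio 2/7).
Greedy total cost: 3 + 7 = 10.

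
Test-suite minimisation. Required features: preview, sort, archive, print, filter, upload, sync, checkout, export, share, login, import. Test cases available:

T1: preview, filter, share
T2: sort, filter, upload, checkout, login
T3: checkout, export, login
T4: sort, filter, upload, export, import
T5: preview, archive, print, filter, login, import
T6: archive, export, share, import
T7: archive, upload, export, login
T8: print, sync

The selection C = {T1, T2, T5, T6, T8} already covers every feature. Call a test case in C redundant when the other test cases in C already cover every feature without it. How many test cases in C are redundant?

Drop T1: the rest still cover every feature — redundant.
Drop T2: sort, upload, checkout uncovered — not redundant.
Drop T5: the rest still cover every feature — redundant.
Drop T6: export uncovered — not redundant.
Drop T8: sync uncovered — not redundant.
2 redundant: T1, T5.

2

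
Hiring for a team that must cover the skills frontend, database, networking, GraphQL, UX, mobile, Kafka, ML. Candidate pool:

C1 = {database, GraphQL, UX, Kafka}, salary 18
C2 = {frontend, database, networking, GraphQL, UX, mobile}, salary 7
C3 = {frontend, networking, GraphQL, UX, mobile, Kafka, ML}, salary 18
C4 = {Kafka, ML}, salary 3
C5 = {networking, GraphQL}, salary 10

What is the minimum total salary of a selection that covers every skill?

C2, C4 cover every skill at salary 7 + 3 = 10.
Any cover uses at least 2 candidates; among all covering selections none totals below 10.

10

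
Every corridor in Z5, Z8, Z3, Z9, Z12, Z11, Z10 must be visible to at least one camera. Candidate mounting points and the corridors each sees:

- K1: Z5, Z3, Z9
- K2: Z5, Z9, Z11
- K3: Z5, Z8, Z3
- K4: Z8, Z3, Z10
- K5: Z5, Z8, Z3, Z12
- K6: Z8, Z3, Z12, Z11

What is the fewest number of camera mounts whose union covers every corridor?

3

K1, K4, K6 together cover {Z5, Z8, Z3, Z9, Z12, Z11, Z10} — every corridor.
No 2 of the 6 camera mounts cover everything (all 15 pairs fall short), so 3 is minimum.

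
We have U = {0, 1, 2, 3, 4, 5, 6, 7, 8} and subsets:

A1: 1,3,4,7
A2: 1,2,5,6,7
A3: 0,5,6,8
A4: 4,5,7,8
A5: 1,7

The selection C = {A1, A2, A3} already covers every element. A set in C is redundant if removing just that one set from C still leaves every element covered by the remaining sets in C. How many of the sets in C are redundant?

0

Drop A1: 3, 4 uncovered — not redundant.
Drop A2: 2 uncovered — not redundant.
Drop A3: 0, 8 uncovered — not redundant.
None of the sets in C is redundant.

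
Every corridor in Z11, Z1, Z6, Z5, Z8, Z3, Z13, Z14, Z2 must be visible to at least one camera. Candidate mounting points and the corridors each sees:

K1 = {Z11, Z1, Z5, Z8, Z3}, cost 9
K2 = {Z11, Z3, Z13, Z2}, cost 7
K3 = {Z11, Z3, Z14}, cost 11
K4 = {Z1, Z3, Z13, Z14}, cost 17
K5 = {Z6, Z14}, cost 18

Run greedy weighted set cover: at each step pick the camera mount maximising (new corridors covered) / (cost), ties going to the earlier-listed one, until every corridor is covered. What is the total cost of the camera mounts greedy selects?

34

Pick 1: K2 adds 4 new (Z11, Z3, Z13, Z2) at cost 7 (ratio 4/7).
Pick 2: K1 adds 3 new (Z1, Z5, Z8) at cost 9 (ratio 3/9).
Pick 3: K5 adds 2 new (Z6, Z14) at cost 18 (ratio 2/18).
Greedy total cost: 7 + 9 + 18 = 34.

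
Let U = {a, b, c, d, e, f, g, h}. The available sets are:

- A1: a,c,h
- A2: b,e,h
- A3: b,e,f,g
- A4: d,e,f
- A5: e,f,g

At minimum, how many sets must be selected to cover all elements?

3

A1, A3, A4 together cover {a, b, c, d, e, f, g, h} — every element.
No 2 of the 5 sets cover everything (all 10 pairs fall short), so 3 is minimum.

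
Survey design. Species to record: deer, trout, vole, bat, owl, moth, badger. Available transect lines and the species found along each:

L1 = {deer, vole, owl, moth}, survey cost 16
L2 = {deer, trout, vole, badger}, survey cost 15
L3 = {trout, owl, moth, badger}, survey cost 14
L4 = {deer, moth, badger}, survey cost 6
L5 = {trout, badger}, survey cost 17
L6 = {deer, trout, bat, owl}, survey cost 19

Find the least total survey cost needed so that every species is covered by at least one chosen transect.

L2, L4, L6 cover every species at survey cost 15 + 6 + 19 = 40.
Any cover uses at least 3 transects; among all covering selections none totals below 40.

40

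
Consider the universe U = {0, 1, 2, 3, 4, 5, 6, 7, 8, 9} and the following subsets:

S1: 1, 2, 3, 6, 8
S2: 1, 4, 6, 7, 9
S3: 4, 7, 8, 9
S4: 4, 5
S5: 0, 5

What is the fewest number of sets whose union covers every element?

S1, S2, S5 together cover {0, 1, 2, 3, 4, 5, 6, 7, 8, 9} — every element.
No 2 of the 5 sets cover everything (all 10 pairs fall short), so 3 is minimum.

3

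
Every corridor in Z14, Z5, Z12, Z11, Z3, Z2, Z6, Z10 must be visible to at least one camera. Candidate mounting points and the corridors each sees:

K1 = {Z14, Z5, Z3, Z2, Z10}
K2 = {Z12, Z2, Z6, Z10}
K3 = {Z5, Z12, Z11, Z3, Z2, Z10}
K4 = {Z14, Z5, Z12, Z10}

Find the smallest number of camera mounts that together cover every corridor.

3

K1, K2, K3 together cover {Z14, Z5, Z12, Z11, Z3, Z2, Z6, Z10} — every corridor.
No 2 of the 4 camera mounts cover everything (all 6 pairs fall short), so 3 is minimum.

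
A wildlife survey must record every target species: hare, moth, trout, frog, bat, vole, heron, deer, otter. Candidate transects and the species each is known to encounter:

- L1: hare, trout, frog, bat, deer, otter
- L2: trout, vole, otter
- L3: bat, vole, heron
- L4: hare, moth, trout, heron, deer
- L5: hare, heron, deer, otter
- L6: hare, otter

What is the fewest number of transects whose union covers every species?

L1, L2, L4 together cover {hare, moth, trout, frog, bat, vole, heron, deer, otter} — every species.
No 2 of the 6 transects cover everything (all 15 pairs fall short), so 3 is minimum.

3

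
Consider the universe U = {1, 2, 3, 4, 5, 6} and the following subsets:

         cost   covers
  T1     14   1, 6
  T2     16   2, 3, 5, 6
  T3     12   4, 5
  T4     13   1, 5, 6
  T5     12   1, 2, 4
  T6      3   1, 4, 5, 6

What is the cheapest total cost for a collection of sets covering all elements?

19

T2, T6 cover every element at cost 16 + 3 = 19.
Any cover uses at least 2 sets; among all covering selections none totals below 19.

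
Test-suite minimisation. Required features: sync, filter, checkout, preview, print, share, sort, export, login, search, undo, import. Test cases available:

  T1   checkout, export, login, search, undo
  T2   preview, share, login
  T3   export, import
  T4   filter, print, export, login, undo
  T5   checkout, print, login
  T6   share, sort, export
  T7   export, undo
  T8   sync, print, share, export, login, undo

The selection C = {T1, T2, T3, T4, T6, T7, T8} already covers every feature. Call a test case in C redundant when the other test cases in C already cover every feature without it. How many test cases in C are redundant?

1

Drop T1: checkout, search uncovered — not redundant.
Drop T2: preview uncovered — not redundant.
Drop T3: import uncovered — not redundant.
Drop T4: filter uncovered — not redundant.
Drop T6: sort uncovered — not redundant.
Drop T7: the rest still cover every feature — redundant.
Drop T8: sync uncovered — not redundant.
1 redundant: T7.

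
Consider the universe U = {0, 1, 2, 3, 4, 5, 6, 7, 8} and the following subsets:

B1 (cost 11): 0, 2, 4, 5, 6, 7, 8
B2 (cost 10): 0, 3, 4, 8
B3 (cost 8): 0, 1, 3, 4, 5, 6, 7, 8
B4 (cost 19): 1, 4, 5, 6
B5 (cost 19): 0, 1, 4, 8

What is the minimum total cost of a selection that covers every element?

19

B1, B3 cover every element at cost 11 + 8 = 19.
Any cover uses at least 2 sets; among all covering selections none totals below 19.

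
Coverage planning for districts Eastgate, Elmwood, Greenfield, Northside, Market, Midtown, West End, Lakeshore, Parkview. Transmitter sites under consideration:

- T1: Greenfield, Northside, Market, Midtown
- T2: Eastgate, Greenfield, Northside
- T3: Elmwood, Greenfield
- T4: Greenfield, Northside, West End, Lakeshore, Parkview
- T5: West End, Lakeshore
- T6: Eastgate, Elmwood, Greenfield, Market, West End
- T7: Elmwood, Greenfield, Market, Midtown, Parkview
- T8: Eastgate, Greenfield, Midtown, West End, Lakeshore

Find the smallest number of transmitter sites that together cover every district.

3

T1, T4, T6 together cover {Eastgate, Elmwood, Greenfield, Northside, Market, Midtown, West End, Lakeshore, Parkview} — every district.
No 2 of the 8 transmitter sites cover everything (all 28 pairs fall short), so 3 is minimum.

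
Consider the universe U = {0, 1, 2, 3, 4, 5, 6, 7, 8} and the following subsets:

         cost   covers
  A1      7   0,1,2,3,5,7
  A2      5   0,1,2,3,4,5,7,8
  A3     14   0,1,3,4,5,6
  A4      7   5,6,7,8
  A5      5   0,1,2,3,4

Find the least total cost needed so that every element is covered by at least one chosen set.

12

A2, A4 cover every element at cost 5 + 7 = 12.
Any cover uses at least 2 sets; among all covering selections none totals below 12.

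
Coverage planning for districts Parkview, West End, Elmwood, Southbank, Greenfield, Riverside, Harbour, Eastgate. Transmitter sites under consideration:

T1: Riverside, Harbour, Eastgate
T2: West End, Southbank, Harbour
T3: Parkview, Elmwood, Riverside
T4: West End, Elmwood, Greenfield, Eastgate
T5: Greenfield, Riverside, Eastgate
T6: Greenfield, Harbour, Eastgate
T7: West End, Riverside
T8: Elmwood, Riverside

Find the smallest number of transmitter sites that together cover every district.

T2, T3, T4 together cover {Parkview, West End, Elmwood, Southbank, Greenfield, Riverside, Harbour, Eastgate} — every district.
No 2 of the 8 transmitter sites cover everything (all 28 pairs fall short), so 3 is minimum.

3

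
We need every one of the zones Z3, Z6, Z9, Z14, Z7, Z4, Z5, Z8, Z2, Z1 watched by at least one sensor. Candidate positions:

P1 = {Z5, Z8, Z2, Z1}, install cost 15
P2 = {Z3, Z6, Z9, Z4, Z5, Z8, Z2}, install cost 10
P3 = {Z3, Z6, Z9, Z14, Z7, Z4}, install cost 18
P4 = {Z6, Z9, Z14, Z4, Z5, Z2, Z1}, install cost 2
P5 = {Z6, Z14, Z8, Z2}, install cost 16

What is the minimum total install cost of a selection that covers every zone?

30

P2, P3, P4 cover every zone at install cost 10 + 18 + 2 = 30.
Any cover uses at least 2 sensor positions; among all covering selections none totals below 30.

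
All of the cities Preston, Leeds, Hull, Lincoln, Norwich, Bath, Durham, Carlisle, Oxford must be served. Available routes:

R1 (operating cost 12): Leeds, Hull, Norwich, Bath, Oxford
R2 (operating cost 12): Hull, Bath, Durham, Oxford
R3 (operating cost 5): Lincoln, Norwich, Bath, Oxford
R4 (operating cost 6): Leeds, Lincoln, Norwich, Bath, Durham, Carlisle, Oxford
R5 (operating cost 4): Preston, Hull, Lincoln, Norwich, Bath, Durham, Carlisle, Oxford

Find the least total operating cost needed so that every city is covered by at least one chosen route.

10

R4, R5 cover every city at operating cost 6 + 4 = 10.
Any cover uses at least 2 routes; among all covering selections none totals below 10.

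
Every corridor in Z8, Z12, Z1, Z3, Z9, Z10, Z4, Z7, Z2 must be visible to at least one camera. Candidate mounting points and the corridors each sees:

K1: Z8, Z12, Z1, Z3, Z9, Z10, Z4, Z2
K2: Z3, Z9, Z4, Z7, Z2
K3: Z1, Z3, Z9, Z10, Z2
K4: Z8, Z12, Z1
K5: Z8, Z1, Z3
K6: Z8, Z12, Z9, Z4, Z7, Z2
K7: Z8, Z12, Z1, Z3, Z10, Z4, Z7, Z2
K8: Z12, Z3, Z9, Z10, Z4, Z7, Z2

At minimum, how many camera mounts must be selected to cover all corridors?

2

K1, K2 together cover {Z8, Z12, Z1, Z3, Z9, Z10, Z4, Z7, Z2} — every corridor.
No single camera mount contains all 9 corridors, so 2 is optimal.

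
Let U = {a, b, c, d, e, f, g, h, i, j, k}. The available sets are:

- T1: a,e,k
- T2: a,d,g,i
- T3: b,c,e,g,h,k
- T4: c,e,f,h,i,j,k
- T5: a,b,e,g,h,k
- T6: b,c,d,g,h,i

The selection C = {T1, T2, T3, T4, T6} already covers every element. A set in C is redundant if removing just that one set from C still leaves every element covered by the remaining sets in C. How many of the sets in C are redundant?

Drop T1: the rest still cover every element — redundant.
Drop T2: the rest still cover every element — redundant.
Drop T3: the rest still cover every element — redundant.
Drop T4: f, j uncovered — not redundant.
Drop T6: the rest still cover every element — redundant.
4 redundant: T1, T2, T3, T6.

4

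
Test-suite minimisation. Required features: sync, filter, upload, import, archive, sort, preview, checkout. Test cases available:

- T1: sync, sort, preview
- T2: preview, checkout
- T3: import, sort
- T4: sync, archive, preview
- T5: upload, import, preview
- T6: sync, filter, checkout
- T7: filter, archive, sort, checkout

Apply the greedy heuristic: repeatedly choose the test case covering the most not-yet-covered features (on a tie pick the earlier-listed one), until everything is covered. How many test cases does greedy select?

Pick 1: T7 covers 4 new features (filter, archive, sort, checkout).
Pick 2: T5 covers 3 new features (upload, import, preview).
Pick 3: T1 covers 1 new features (sync).
Greedy uses 3 test cases.

3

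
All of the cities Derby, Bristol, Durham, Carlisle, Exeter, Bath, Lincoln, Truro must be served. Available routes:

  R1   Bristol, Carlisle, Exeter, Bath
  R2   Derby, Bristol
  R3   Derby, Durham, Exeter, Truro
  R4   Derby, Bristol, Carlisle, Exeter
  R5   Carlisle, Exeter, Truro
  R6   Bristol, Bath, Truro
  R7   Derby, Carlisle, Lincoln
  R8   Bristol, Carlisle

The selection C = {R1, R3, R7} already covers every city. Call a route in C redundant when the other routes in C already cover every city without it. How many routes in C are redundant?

Drop R1: Bristol, Bath uncovered — not redundant.
Drop R3: Durham, Truro uncovered — not redundant.
Drop R7: Lincoln uncovered — not redundant.
None of the routes in C is redundant.

0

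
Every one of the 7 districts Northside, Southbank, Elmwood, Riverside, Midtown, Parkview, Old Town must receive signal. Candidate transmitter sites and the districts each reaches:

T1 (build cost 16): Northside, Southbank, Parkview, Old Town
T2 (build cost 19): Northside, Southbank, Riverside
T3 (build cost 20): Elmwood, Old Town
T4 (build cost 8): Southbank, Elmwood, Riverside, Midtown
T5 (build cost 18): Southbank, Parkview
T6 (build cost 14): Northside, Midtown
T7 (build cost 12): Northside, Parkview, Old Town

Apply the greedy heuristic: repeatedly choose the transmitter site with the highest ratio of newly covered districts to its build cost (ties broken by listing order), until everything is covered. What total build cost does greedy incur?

20

Pick 1: T4 adds 4 new (Southbank, Elmwood, Riverside, Midtown) at build cost 8 (ratio 4/8).
Pick 2: T7 adds 3 new (Northside, Parkview, Old Town) at build cost 12 (ratio 3/12).
Greedy total build cost: 8 + 12 = 20.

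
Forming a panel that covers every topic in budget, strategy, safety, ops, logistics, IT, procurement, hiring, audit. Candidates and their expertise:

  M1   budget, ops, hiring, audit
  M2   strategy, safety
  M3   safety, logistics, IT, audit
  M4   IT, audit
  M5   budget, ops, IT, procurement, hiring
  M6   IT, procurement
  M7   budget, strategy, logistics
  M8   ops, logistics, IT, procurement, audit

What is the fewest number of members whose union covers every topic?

3

M1, M2, M8 together cover {budget, strategy, safety, ops, logistics, IT, procurement, hiring, audit} — every topic.
No 2 of the 8 members cover everything (all 28 pairs fall short), so 3 is minimum.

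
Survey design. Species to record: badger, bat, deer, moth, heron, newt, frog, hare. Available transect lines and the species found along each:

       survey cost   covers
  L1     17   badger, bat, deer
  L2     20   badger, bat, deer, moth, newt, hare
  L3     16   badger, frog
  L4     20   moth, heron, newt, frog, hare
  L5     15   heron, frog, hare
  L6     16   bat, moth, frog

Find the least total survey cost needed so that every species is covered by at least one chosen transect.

L2, L5 cover every species at survey cost 20 + 15 = 35.
Any cover uses at least 2 transects; among all covering selections none totals below 35.

35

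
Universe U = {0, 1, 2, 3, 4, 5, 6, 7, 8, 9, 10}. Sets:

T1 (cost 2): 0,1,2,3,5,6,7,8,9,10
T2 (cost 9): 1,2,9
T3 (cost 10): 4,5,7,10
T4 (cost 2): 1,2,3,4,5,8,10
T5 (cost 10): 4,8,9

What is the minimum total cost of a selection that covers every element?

4

T1, T4 cover every element at cost 2 + 2 = 4.
Any cover uses at least 2 sets; among all covering selections none totals below 4.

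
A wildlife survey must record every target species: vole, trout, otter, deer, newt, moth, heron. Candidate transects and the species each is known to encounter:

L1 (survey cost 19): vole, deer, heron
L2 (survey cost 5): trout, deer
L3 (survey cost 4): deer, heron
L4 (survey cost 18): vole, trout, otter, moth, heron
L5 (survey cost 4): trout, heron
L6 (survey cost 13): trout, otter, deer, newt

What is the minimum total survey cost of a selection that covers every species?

31

L4, L6 cover every species at survey cost 18 + 13 = 31.
Any cover uses at least 2 transects; among all covering selections none totals below 31.
Greedy by coverage-per-survey cost would pick L3, L5, L4, L6 for 39 — worse than the optimum 31.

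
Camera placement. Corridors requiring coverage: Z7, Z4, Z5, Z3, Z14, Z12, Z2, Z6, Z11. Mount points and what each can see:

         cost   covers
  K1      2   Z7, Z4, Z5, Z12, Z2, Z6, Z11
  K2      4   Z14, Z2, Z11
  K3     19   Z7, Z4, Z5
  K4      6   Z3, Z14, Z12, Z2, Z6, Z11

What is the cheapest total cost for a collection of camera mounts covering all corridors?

8

K1, K4 cover every corridor at cost 2 + 6 = 8.
Any cover uses at least 2 camera mounts; among all covering selections none totals below 8.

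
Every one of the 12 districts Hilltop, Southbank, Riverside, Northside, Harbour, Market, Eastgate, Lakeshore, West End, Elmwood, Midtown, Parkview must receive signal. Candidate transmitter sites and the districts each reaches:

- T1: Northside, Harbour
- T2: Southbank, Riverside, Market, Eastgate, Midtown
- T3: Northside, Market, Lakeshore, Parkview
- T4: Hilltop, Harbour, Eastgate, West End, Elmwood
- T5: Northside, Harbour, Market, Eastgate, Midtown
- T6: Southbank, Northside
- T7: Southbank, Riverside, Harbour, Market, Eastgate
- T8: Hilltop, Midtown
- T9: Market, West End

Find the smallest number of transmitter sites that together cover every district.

T2, T3, T4 together cover {Hilltop, Southbank, Riverside, Northside, Harbour, Market, Eastgate, Lakeshore, West End, Elmwood, Midtown, Parkview} — every district.
No 2 of the 9 transmitter sites cover everything (all 36 pairs fall short), so 3 is minimum.

3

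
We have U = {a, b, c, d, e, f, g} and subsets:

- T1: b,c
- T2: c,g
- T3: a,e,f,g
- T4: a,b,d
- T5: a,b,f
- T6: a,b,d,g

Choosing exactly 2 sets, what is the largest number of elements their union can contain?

Choosing T1, T3 covers {a, b, c, e, f, g} — 6 elements.
No choice of 2 sets does better; here d is left uncovered.

6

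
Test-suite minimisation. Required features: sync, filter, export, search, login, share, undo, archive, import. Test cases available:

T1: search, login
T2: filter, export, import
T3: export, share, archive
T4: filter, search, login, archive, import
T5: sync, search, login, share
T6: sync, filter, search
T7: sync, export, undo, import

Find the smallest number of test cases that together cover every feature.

3

T3, T4, T7 together cover {sync, filter, export, search, login, share, undo, archive, import} — every feature.
No 2 of the 7 test cases cover everything (all 21 pairs fall short), so 3 is minimum.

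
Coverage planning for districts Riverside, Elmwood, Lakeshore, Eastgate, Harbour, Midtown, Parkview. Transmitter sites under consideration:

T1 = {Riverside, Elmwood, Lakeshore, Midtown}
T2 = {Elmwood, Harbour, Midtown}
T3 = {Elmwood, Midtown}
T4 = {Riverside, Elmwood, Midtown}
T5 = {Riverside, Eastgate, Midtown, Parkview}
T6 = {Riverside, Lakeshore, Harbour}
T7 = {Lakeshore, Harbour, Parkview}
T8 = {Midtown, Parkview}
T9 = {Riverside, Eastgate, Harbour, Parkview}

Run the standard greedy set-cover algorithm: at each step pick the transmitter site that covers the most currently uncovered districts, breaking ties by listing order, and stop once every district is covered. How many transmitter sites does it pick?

2

Pick 1: T1 covers 4 new districts (Riverside, Elmwood, Lakeshore, Midtown).
Pick 2: T9 covers 3 new districts (Eastgate, Harbour, Parkview).
Greedy uses 2 transmitter sites.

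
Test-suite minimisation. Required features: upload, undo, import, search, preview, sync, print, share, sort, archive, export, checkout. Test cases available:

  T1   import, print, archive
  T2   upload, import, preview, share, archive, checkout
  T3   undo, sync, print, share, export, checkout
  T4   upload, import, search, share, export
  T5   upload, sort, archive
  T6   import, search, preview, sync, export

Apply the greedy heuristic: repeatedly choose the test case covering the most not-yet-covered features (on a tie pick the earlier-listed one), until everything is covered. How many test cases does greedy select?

4

Pick 1: T2 covers 6 new features (upload, import, preview, share, archive, checkout).
Pick 2: T3 covers 4 new features (undo, sync, print, export).
Pick 3: T4 covers 1 new features (search).
Pick 4: T5 covers 1 new features (sort).
Greedy uses 4 test cases. (The true minimum is 3.)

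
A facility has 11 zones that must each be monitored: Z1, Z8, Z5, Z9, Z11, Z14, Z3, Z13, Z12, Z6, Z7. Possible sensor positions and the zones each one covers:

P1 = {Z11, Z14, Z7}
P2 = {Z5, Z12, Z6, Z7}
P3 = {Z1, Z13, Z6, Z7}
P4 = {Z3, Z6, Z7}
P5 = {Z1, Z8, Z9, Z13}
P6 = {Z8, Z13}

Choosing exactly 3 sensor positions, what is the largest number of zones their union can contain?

Choosing P1, P2, P5 covers {Z1, Z8, Z5, Z9, Z11, Z14, Z13, Z12, Z6, Z7} — 10 zones.
No choice of 3 sensor positions does better; here Z3 is left uncovered.

10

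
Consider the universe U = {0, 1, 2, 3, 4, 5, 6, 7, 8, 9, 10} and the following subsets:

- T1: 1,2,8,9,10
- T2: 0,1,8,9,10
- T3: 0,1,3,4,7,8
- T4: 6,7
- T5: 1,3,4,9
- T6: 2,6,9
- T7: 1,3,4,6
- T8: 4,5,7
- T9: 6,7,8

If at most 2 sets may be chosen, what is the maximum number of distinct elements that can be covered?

Choosing T1, T3 covers {0, 1, 2, 3, 4, 7, 8, 9, 10} — 9 elements.
No choice of 2 sets does better; here 5, 6 are left uncovered.

9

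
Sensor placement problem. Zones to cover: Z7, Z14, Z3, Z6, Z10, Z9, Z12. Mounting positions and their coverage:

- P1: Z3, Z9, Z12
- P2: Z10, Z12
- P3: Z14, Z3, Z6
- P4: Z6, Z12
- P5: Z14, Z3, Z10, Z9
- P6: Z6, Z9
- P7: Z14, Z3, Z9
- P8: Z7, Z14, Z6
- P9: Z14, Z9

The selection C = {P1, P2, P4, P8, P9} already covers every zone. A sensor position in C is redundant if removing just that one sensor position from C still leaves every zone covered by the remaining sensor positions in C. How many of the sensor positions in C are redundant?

2

Drop P1: Z3 uncovered — not redundant.
Drop P2: Z10 uncovered — not redundant.
Drop P4: the rest still cover every zone — redundant.
Drop P8: Z7 uncovered — not redundant.
Drop P9: the rest still cover every zone — redundant.
2 redundant: P4, P9.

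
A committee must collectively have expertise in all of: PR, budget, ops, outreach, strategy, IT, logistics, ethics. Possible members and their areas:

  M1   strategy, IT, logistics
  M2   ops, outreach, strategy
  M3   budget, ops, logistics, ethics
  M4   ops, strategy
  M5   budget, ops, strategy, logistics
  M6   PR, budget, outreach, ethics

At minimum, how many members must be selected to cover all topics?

3

M1, M2, M6 together cover {PR, budget, ops, outreach, strategy, IT, logistics, ethics} — every topic.
No 2 of the 6 members cover everything (all 15 pairs fall short), so 3 is minimum.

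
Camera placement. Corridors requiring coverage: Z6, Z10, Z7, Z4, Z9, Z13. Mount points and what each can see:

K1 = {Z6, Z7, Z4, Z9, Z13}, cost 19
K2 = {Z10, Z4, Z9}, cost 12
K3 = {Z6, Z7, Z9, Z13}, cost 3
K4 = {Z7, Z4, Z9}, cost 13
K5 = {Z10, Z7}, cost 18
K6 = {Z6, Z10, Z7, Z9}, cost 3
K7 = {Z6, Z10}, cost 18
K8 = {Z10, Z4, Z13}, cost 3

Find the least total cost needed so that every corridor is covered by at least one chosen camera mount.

6

K3, K8 cover every corridor at cost 3 + 3 = 6.
Any cover uses at least 2 camera mounts; among all covering selections none totals below 6.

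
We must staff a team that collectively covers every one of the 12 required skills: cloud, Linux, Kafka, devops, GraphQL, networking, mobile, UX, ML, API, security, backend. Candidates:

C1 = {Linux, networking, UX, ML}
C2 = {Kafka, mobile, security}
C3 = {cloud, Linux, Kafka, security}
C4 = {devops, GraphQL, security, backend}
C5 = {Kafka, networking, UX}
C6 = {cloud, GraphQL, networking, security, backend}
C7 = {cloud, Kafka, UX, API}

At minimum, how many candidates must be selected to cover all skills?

4

C1, C2, C4, C7 together cover {cloud, Linux, Kafka, devops, GraphQL, networking, mobile, UX, ML, API, security, backend} — every skill.
No 3 of the 7 candidates cover everything (all 35 triples fall short), so 4 is minimum.
Greedy (largest uncovered first) would take C6, C1, C2, C4, C7 — 5 candidates — but 4 suffice.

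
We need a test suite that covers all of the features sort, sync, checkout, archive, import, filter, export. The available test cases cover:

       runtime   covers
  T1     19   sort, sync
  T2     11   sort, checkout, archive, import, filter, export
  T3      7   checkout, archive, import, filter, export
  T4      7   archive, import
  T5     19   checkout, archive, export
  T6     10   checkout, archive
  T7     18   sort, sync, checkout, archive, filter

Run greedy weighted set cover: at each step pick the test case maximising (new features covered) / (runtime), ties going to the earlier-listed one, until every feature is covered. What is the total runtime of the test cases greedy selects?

Pick 1: T3 adds 5 new (checkout, archive, import, filter, export) at runtime 7 (ratio 5/7).
Pick 2: T7 adds 2 new (sort, sync) at runtime 18 (ratio 2/18).
Greedy total runtime: 7 + 18 = 25.

25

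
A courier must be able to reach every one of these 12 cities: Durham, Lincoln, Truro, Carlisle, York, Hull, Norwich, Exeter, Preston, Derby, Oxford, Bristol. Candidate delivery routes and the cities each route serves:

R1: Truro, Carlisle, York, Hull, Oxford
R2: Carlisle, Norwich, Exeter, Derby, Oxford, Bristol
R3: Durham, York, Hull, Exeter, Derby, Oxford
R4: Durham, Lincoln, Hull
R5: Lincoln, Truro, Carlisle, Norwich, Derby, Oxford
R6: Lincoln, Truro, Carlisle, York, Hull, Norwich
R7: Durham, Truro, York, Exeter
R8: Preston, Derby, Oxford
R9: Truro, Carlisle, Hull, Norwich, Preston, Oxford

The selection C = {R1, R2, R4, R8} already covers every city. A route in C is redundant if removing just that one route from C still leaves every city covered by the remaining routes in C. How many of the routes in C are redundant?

0

Drop R1: Truro, York uncovered — not redundant.
Drop R2: Norwich, Exeter, Bristol uncovered — not redundant.
Drop R4: Durham, Lincoln uncovered — not redundant.
Drop R8: Preston uncovered — not redundant.
None of the routes in C is redundant.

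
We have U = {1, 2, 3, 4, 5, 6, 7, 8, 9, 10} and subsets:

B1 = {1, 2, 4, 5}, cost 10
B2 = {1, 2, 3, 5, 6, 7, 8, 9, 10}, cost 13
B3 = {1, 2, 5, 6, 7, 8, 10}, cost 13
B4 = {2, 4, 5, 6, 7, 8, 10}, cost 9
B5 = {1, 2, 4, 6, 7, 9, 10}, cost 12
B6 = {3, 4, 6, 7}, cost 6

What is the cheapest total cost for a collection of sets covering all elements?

19

B2, B6 cover every element at cost 13 + 6 = 19.
Any cover uses at least 2 sets; among all covering selections none totals below 19.
Greedy by coverage-per-cost would pick B4, B2 for 22 — worse than the optimum 19.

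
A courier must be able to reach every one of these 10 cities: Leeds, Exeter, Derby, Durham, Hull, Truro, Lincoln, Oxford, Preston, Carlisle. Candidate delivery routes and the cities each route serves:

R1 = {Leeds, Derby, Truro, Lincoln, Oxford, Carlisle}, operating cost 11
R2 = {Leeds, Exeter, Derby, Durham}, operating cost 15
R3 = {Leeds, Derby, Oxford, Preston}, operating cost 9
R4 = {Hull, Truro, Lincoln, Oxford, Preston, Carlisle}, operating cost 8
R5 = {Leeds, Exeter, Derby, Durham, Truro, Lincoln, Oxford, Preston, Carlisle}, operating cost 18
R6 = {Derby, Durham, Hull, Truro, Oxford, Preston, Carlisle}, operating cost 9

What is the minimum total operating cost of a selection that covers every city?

23

R2, R4 cover every city at operating cost 15 + 8 = 23.
Any cover uses at least 2 routes; among all covering selections none totals below 23.
Greedy by coverage-per-operating cost would pick R6, R1, R2 for 35 — worse than the optimum 23.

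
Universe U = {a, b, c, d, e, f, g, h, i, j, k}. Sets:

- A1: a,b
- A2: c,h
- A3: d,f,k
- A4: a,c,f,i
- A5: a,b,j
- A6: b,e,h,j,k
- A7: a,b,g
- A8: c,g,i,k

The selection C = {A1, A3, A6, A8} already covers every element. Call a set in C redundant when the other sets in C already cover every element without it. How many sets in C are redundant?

Drop A1: a uncovered — not redundant.
Drop A3: d, f uncovered — not redundant.
Drop A6: e, h, j uncovered — not redundant.
Drop A8: c, g, i uncovered — not redundant.
None of the sets in C is redundant.

0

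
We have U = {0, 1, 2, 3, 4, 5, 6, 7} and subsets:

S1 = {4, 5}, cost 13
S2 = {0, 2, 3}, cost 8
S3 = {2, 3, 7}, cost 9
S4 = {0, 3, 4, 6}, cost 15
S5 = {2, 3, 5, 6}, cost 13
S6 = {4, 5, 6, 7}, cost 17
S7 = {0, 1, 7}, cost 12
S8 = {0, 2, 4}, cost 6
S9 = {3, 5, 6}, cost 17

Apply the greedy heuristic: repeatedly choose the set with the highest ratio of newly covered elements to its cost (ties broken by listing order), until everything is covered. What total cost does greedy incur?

Pick 1: S8 adds 3 new (0, 2, 4) at cost 6 (ratio 3/6).
Pick 2: S5 adds 3 new (3, 5, 6) at cost 13 (ratio 3/13).
Pick 3: S7 adds 2 new (1, 7) at cost 12 (ratio 2/12).
Greedy total cost: 6 + 13 + 12 = 31.

31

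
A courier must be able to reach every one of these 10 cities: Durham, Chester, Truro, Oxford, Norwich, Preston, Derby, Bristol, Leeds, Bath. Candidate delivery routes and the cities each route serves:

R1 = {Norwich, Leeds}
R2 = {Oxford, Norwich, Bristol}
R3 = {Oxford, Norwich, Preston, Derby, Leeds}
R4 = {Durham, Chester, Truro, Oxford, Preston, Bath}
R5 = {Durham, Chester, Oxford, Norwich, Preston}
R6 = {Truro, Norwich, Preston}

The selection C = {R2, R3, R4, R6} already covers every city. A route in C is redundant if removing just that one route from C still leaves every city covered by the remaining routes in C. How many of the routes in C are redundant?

Drop R2: Bristol uncovered — not redundant.
Drop R3: Derby, Leeds uncovered — not redundant.
Drop R4: Durham, Chester, Bath uncovered — not redundant.
Drop R6: the rest still cover every city — redundant.
1 redundant: R6.

1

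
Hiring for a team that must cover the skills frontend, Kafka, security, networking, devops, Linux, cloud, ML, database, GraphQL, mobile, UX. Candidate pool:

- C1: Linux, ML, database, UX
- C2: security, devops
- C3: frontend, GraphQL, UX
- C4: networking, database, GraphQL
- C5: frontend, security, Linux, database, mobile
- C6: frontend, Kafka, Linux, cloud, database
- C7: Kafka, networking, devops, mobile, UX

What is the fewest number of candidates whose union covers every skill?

C1, C2, C3, C6, C7 together cover {frontend, Kafka, security, networking, devops, Linux, cloud, ML, database, GraphQL, mobile, UX} — every skill.
No 4 of the 7 candidates cover everything (all 35 size-4 selections fall short), so 5 is minimum.

5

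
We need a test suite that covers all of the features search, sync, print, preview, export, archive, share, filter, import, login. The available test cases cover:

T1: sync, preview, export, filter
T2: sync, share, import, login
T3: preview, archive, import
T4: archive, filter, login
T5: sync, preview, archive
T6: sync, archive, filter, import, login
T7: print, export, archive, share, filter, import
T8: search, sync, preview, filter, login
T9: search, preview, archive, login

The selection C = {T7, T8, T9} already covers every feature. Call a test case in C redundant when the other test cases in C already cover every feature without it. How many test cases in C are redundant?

Drop T7: print, export, share, import uncovered — not redundant.
Drop T8: sync uncovered — not redundant.
Drop T9: the rest still cover every feature — redundant.
1 redundant: T9.

1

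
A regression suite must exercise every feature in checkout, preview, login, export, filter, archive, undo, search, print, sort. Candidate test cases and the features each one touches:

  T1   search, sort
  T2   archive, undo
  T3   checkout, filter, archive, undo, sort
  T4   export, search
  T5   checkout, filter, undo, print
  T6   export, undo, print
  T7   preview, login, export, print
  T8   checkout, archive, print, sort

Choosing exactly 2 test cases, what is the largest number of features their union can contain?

9

Choosing T3, T7 covers {checkout, preview, login, export, filter, archive, undo, print, sort} — 9 features.
No choice of 2 test cases does better; here search is left uncovered.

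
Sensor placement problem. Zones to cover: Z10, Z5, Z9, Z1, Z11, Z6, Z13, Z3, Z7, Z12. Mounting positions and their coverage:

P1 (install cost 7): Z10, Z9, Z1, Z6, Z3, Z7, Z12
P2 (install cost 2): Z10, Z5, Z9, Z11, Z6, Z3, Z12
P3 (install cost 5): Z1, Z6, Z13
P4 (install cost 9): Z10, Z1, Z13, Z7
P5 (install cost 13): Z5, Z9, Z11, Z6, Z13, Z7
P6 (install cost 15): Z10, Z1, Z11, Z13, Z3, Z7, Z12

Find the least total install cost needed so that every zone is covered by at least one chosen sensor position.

11

P2, P4 cover every zone at install cost 2 + 9 = 11.
Any cover uses at least 2 sensor positions; among all covering selections none totals below 11.
Greedy by coverage-per-install cost would pick P2, P3, P1 for 14 — worse than the optimum 11.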